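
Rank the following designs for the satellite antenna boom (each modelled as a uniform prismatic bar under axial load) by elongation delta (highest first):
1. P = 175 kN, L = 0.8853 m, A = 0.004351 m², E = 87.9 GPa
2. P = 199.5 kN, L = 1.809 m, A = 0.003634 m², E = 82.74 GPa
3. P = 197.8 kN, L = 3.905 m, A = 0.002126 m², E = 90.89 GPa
Model: a uniform prismatic bar under axial load, so delta = (P·L) / (A·E) (SI units).
  Case 1: delta = (175000 × 0.8853) / (0.004351 × (8.79 × 10¹⁰)) = 0.0004051 m = 0.4051 mm
  Case 2: delta = (199500 × 1.809) / (0.003634 × (8.274 × 10¹⁰)) = 0.0012 m = 1.2 mm
  Case 3: delta = (197800 × 3.905) / (0.002126 × (9.089 × 10¹⁰)) = 0.003997 m = 3.997 mm
Ordering: 3.997 mm (case 3) > 1.2 mm (case 2) > 0.4051 mm (case 1)
Final answer: 3, 2, 1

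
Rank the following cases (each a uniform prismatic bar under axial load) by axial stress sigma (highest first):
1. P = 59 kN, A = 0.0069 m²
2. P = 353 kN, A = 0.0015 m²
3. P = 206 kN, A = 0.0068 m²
Model: a uniform prismatic bar under axial load, so sigma = P / A (SI units).
  Case 1: sigma = 59000 / 0.0069 = 8.551 × 10⁶ Pa = 8.551 MPa
  Case 2: sigma = 353000 / 0.0015 = 2.353 × 10⁸ Pa = 235.3 MPa
  Case 3: sigma = 206000 / 0.0068 = 3.029 × 10⁷ Pa = 30.29 MPa
Ordering: 235.3 MPa (case 2) > 30.29 MPa (case 3) > 8.551 MPa (case 1)
Final answer: 2, 3, 1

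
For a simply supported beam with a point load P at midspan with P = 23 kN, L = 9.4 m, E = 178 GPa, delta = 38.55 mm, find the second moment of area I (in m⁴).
Model: a simply supported beam with a point load P at midspan, so delta = (P·L^3) / (48·E·I).
Solve for I: I = (P·L^3) / (48·delta·E).
Convert to SI units:
  P = 23 kN = 23000 N
  E = 178 GPa = 1.78 × 10¹¹ Pa
  delta = 38.55 mm = 0.03855 m
Substitute:
  I = (23000 × 9.4^3) / (48 × 0.03855 × (1.78 × 10¹¹))
  I = 5.8 × 10⁻⁵ m⁴
Final answer: I = 5.8 × 10⁻⁵ m⁴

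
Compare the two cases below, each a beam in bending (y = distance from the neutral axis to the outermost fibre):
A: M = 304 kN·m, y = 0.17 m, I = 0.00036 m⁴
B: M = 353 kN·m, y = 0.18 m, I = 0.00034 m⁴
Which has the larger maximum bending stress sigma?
Model: a beam in bending (y = distance from the neutral axis to the outermost fibre), so sigma = (M·y) / I (SI units).
  A: sigma = (304000 × 0.17) / 0.00036 = 1.436 × 10⁸ Pa = 143.6 MPa
  B: sigma = (353000 × 0.18) / 0.00034 = 1.869 × 10⁸ Pa = 186.9 MPa
186.9 MPa > 143.6 MPa, so B is larger.
Final answer: B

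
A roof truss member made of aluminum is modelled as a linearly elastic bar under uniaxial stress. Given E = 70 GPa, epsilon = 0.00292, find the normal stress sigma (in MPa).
Model: a linearly elastic bar under uniaxial stress, so epsilon = sigma / E.
Solve for sigma: sigma = epsilon·E.
Convert to SI units:
  E = 70 GPa = 7 × 10¹⁰ Pa
Substitute:
  sigma = 0.00292 × (7 × 10¹⁰)
  sigma = 2.044 × 10⁸ Pa
Convert: sigma = 2.044 × 10⁸ Pa = 204.4 MPa
Final answer: sigma = 204.4 MPa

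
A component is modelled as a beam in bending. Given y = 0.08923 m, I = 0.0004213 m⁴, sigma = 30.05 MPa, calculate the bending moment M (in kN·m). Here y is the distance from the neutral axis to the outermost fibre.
Model: a beam in bending, so sigma = (M·y) / I.
Solve for M: M = (sigma·I) / y.
Convert to SI units:
  sigma = 30.05 MPa = 3.005 × 10⁷ Pa
Substitute:
  M = ((3.005 × 10⁷) × 0.0004213) / 0.08923
  M = 141900 N·m
Convert: M = 141900 N·m = 141.9 kN·m
Final answer: M = 141.9 kN·m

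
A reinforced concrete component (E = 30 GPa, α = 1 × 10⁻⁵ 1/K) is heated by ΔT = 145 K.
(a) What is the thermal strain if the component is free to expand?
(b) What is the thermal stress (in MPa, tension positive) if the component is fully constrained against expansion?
(a) Free thermal strain ε_th = α·ΔT = (1 × 10⁻⁵) × 145 = 0.00145
(b) Fully constrained, the expansion is suppressed, so σ = -E·α·ΔT. Convert E = 30 GPa = 3 × 10¹⁰ Pa.
  σ = -(3 × 10¹⁰) × (1 × 10⁻⁵) × 145 = -4.35 × 10⁷ Pa = -43.5 MPa (compressive)
Final answer: (a) ε_th = 0.00145, (b) σ = -43.5 MPa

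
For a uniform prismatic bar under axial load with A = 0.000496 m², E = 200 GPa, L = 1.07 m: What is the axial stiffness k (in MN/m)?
Model: a uniform prismatic bar under axial load, so k = (A·E) / L.
Convert to SI units:
  E = 200 GPa = 2 × 10¹¹ Pa
Substitute:
  k = (0.000496 × (2 × 10¹¹)) / 1.07
  k = 9.271 × 10⁷ N/m
Convert: k = 9.271 × 10⁷ N/m = 92.71 MN/m
Final answer: k = 92.71 MN/m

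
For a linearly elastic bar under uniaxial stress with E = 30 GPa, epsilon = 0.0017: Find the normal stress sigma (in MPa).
Model: a linearly elastic bar under uniaxial stress, so sigma = E·epsilon.
Convert to SI units:
  E = 30 GPa = 3 × 10¹⁰ Pa
Substitute:
  sigma = (3 × 10¹⁰) × 0.0017
  sigma = 5.1 × 10⁷ Pa
Convert: sigma = 5.1 × 10⁷ Pa = 51 MPa
Final answer: sigma = 51 MPa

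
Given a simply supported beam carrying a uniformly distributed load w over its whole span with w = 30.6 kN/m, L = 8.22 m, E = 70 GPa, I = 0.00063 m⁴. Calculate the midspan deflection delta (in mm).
Model: a simply supported beam carrying a uniformly distributed load w over its whole span, so delta = (5·w·L^4) / (384·E·I).
Convert to SI units:
  w = 30.6 kN/m = 30600 N/m
  E = 70 GPa = 7 × 10¹⁰ Pa
Substitute:
  delta = (5 × 30600 × 8.22^4) / (384 × (7 × 10¹⁰) × 0.00063)
  delta = 0.04125 m
Convert: delta = 0.04125 m = 41.25 mm
Final answer: delta = 41.25 mm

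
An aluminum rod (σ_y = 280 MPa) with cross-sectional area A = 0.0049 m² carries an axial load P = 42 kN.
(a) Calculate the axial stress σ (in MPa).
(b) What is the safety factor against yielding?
(a) Axial stress σ = P/A. Convert P = 42 kN = 42000 N.
  σ = 42000 / 0.0049 = 8.571 × 10⁶ Pa = 8.571 MPa
(b) Safety factor SF = σ_y/σ = 280 / 8.571 = 32.67
Final answer: (a) σ = 8.571 MPa, (b) SF = 32.67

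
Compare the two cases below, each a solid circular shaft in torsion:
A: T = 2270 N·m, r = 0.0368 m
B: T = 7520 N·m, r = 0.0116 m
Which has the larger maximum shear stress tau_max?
Model: a solid circular shaft in torsion, so tau_max = (2·T) / (π·r^3) (SI units).
  A: tau_max = (2 × 2270) / (π × 0.0368^3) = 2.9 × 10⁷ Pa = 29 MPa
  B: tau_max = (2 × 7520) / (π × 0.0116^3) = 3.067 × 10⁹ Pa = 3067 MPa
3067 MPa > 29 MPa, so B is larger.
Final answer: B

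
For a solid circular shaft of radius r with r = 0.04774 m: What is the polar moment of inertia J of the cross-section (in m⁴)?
Model: a solid circular shaft of radius r, so J = (π·r^4) / 2.
Substitute:
  J = (π × 0.04774^4) / 2
  J = 8.159 × 10⁻⁶ m⁴
Final answer: J = 8.159 × 10⁻⁶ m⁴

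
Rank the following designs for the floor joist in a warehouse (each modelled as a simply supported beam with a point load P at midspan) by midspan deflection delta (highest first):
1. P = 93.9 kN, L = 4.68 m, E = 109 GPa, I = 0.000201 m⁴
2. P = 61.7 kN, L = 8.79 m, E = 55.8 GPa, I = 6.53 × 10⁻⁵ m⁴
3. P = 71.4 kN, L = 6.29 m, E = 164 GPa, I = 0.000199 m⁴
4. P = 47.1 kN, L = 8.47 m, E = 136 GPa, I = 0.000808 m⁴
Model: a simply supported beam with a point load P at midspan, so delta = (P·L^3) / (48·E·I) (SI units).
  Case 1: delta = (93900 × 4.68^3) / (48 × (1.09 × 10¹¹) × 0.000201) = 0.009152 m = 9.152 mm
  Case 2: delta = (61700 × 8.79^3) / (48 × (5.58 × 10¹⁰) × (6.53 × 10⁻⁵)) = 0.2396 m = 239.6 mm
  Case 3: delta = (71400 × 6.29^3) / (48 × (1.64 × 10¹¹) × 0.000199) = 0.01134 m = 11.34 mm
  Case 4: delta = (47100 × 8.47^3) / (48 × (1.36 × 10¹¹) × 0.000808) = 0.005426 m = 5.426 mm
Ordering: 239.6 mm (case 2) > 11.34 mm (case 3) > 9.152 mm (case 1) > 5.426 mm (case 4)
Final answer: 2, 3, 1, 4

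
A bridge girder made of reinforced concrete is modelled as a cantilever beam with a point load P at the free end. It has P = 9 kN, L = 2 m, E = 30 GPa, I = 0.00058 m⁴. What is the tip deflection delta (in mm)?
Model: a cantilever beam with a point load P at the free end, so delta = (P·L^3) / (3·E·I).
Convert to SI units:
  P = 9 kN = 9000 N
  E = 30 GPa = 3 × 10¹⁰ Pa
Substitute:
  delta = (9000 × 2^3) / (3 × (3 × 10¹⁰) × 0.00058)
  delta = 0.001379 m
Convert: delta = 0.001379 m = 1.379 mm
Final answer: delta = 1.379 mm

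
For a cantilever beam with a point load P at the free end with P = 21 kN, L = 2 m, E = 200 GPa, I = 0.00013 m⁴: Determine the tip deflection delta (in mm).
Model: a cantilever beam with a point load P at the free end, so delta = (P·L^3) / (3·E·I).
Convert to SI units:
  P = 21 kN = 21000 N
  E = 200 GPa = 2 × 10¹¹ Pa
Substitute:
  delta = (21000 × 2^3) / (3 × (2 × 10¹¹) × 0.00013)
  delta = 0.002154 m
Convert: delta = 0.002154 m = 2.154 mm
Final answer: delta = 2.154 mm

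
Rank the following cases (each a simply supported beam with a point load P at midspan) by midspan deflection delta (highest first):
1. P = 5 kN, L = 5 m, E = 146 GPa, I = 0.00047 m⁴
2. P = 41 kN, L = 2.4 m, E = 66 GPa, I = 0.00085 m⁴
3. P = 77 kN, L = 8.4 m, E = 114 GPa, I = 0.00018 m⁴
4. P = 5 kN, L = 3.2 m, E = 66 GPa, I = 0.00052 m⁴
Model: a simply supported beam with a point load P at midspan, so delta = (P·L^3) / (48·E·I) (SI units).
  Case 1: delta = (5000 × 5^3) / (48 × (1.46 × 10¹¹) × 0.00047) = 0.0001898 m = 0.1898 mm
  Case 2: delta = (41000 × 2.4^3) / (48 × (6.6 × 10¹⁰) × 0.00085) = 0.0002105 m = 0.2105 mm
  Case 3: delta = (77000 × 8.4^3) / (48 × (1.14 × 10¹¹) × 0.00018) = 0.04634 m = 46.34 mm
  Case 4: delta = (5000 × 3.2^3) / (48 × (6.6 × 10¹⁰) × 0.00052) = 9.946 × 10⁻⁵ m = 0.09946 mm
Ordering: 46.34 mm (case 3) > 0.2105 mm (case 2) > 0.1898 mm (case 1) > 0.09946 mm (case 4)
Final answer: 3, 2, 1, 4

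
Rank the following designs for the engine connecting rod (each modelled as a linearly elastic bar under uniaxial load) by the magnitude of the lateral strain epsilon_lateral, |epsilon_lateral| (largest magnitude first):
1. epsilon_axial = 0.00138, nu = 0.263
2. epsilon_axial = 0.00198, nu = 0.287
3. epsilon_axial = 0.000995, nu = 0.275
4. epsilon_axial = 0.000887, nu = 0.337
Model: a linearly elastic bar under uniaxial load, so epsilon_lateral = -nu·epsilon_axial (SI units).
  Case 1: epsilon_lateral = -(0.263 × 0.00138) = -0.0003629
  Case 2: epsilon_lateral = -(0.287 × 0.00198) = -0.0005683
  Case 3: epsilon_lateral = -(0.275 × 0.000995) = -0.0002736
  Case 4: epsilon_lateral = -(0.337 × 0.000887) = -0.0002989
Ordering by |epsilon_lateral|: 0.0005683 (case 2) > 0.0003629 (case 1) > 0.0002989 (case 4) > 0.0002736 (case 3)
Final answer: 2, 1, 4, 3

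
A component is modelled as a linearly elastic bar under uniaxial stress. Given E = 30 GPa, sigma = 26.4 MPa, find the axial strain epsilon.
Model: a linearly elastic bar under uniaxial stress, so sigma = E·epsilon.
Solve for epsilon: epsilon = sigma / E.
Convert to SI units:
  E = 30 GPa = 3 × 10¹⁰ Pa
  sigma = 26.4 MPa = 2.64 × 10⁷ Pa
Substitute:
  epsilon = (2.64 × 10⁷) / (3 × 10¹⁰)
  epsilon = 0.00088
Final answer: epsilon = 0.00088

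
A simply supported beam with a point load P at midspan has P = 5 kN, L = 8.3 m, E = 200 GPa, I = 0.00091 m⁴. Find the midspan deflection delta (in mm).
Model: a simply supported beam with a point load P at midspan, so delta = (P·L^3) / (48·E·I).
Convert to SI units:
  P = 5 kN = 5000 N
  E = 200 GPa = 2 × 10¹¹ Pa
Substitute:
  delta = (5000 × 8.3^3) / (48 × (2 × 10¹¹) × 0.00091)
  delta = 0.0003273 m
Convert: delta = 0.0003273 m = 0.3273 mm
Final answer: delta = 0.3273 mm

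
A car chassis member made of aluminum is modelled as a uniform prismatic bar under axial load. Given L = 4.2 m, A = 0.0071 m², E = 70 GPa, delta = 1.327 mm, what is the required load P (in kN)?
Model: a uniform prismatic bar under axial load, so delta = (P·L) / (A·E).
Solve for P: P = (delta·A·E) / L.
Convert to SI units:
  E = 70 GPa = 7 × 10¹⁰ Pa
  delta = 1.327 mm = 0.001327 m
Substitute:
  P = (0.001327 × 0.0071 × (7 × 10¹⁰)) / 4.2
  P = 157000 N
Convert: P = 157000 N = 157 kN
Final answer: P = 157 kN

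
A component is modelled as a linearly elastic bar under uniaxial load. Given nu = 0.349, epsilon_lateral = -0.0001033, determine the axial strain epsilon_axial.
Model: a linearly elastic bar under uniaxial load, so epsilon_lateral = -nu·epsilon_axial.
Solve for epsilon_axial: epsilon_axial = -epsilon_lateral / nu.
Substitute:
  epsilon_axial = -(-0.0001033) / 0.349
  epsilon_axial = 0.000296
Final answer: epsilon_axial = 0.000296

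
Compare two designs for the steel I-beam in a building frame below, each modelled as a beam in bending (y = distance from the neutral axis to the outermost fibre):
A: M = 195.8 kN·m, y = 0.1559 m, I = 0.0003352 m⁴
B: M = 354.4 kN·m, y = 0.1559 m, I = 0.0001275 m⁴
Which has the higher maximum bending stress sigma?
Model: a beam in bending (y = distance from the neutral axis to the outermost fibre), so sigma = (M·y) / I (SI units).
  A: sigma = (195800 × 0.1559) / 0.0003352 = 9.107 × 10⁷ Pa = 91.07 MPa
  B: sigma = (354400 × 0.1559) / 0.0001275 = 4.333 × 10⁸ Pa = 433.3 MPa
433.3 MPa > 91.07 MPa, so B is larger.
Final answer: B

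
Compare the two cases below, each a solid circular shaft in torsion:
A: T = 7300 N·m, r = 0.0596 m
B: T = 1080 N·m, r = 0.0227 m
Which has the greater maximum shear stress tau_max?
Model: a solid circular shaft in torsion, so tau_max = (2·T) / (π·r^3) (SI units).
  A: tau_max = (2 × 7300) / (π × 0.0596^3) = 2.195 × 10⁷ Pa = 21.95 MPa
  B: tau_max = (2 × 1080) / (π × 0.0227^3) = 5.878 × 10⁷ Pa = 58.78 MPa
58.78 MPa > 21.95 MPa, so B is larger.
Final answer: B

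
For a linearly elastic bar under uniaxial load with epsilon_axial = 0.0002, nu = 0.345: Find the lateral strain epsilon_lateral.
Model: a linearly elastic bar under uniaxial load, so epsilon_lateral = -nu·epsilon_axial.
Substitute:
  epsilon_lateral = -(0.345 × 0.0002)
  epsilon_lateral = -6.9 × 10⁻⁵
Final answer: epsilon_lateral = -6.9 × 10⁻⁵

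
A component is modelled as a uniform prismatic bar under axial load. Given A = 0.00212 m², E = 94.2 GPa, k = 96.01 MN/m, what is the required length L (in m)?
Model: a uniform prismatic bar under axial load, so k = (A·E) / L.
Solve for L: L = (A·E) / k.
Convert to SI units:
  E = 94.2 GPa = 9.42 × 10¹⁰ Pa
  k = 96.01 MN/m = 9.601 × 10⁷ N/m
Substitute:
  L = (0.00212 × (9.42 × 10¹⁰)) / (9.601 × 10⁷)
  L = 2.08 m
Final answer: L = 2.08 m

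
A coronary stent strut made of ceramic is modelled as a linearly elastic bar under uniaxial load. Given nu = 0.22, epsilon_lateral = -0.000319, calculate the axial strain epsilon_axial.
Model: a linearly elastic bar under uniaxial load, so epsilon_lateral = -nu·epsilon_axial.
Solve for epsilon_axial: epsilon_axial = -epsilon_lateral / nu.
Substitute:
  epsilon_axial = -(-0.000319) / 0.22
  epsilon_axial = 0.00145
Final answer: epsilon_axial = 0.00145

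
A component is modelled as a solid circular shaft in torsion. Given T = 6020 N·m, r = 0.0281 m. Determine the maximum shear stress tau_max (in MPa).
Model: a solid circular shaft in torsion, so tau_max = (2·T) / (π·r^3).
Substitute:
  tau_max = (2 × 6020) / (π × 0.0281^3)
  tau_max = 1.727 × 10⁸ Pa
Convert: tau_max = 1.727 × 10⁸ Pa = 172.7 MPa
Final answer: tau_max = 172.7 MPa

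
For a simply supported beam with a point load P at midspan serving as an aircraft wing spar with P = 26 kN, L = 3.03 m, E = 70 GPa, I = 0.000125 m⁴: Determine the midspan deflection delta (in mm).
Model: a simply supported beam with a point load P at midspan, so delta = (P·L^3) / (48·E·I).
Convert to SI units:
  P = 26 kN = 26000 N
  E = 70 GPa = 7 × 10¹⁰ Pa
Substitute:
  delta = (26000 × 3.03^3) / (48 × (7 × 10¹⁰) × 0.000125)
  delta = 0.001722 m
Convert: delta = 0.001722 m = 1.722 mm
Final answer: delta = 1.722 mm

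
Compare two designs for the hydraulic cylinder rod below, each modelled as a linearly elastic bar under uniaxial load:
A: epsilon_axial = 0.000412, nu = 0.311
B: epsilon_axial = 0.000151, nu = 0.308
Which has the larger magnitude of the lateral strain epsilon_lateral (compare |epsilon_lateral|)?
Model: a linearly elastic bar under uniaxial load, so epsilon_lateral = -nu·epsilon_axial (SI units).
  A: epsilon_lateral = -(0.311 × 0.000412) = -0.0001281
  B: epsilon_lateral = -(0.308 × 0.000151) = -4.651 × 10⁻⁵
|epsilon_lateral|: A = 0.0001281, B = 4.651 × 10⁻⁵, so A is larger in magnitude.
Final answer: A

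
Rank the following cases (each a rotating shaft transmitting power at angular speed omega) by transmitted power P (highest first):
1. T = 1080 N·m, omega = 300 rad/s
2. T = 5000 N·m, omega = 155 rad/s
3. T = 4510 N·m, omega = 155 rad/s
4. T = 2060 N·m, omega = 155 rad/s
Model: a rotating shaft transmitting power at angular speed omega, so P = T·omega (SI units).
  Case 1: P = 1080 × 300 = 324000 W = 324 kW
  Case 2: P = 5000 × 155 = 775000 W = 775 kW
  Case 3: P = 4510 × 155 = 699000 W = 699 kW
  Case 4: P = 2060 × 155 = 319300 W = 319.3 kW
Ordering: 775 kW (case 2) > 699 kW (case 3) > 324 kW (case 1) > 319.3 kW (case 4)
Final answer: 2, 3, 1, 4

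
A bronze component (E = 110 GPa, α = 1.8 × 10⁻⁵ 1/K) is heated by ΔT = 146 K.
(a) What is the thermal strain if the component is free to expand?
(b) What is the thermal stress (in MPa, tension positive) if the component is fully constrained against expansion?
(a) Free thermal strain ε_th = α·ΔT = (1.8 × 10⁻⁵) × 146 = 0.002628
(b) Fully constrained, the expansion is suppressed, so σ = -E·α·ΔT. Convert E = 110 GPa = 1.1 × 10¹¹ Pa.
  σ = -(1.1 × 10¹¹) × (1.8 × 10⁻⁵) × 146 = -2.891 × 10⁸ Pa = -289.1 MPa (compressive)
Final answer: (a) ε_th = 0.002628, (b) σ = -289.1 MPa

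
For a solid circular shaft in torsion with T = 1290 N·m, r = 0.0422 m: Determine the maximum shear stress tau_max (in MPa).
Model: a solid circular shaft in torsion, so tau_max = (2·T) / (π·r^3).
Substitute:
  tau_max = (2 × 1290) / (π × 0.0422^3)
  tau_max = 1.093 × 10⁷ Pa
Convert: tau_max = 1.093 × 10⁷ Pa = 10.93 MPa
Final answer: tau_max = 10.93 MPa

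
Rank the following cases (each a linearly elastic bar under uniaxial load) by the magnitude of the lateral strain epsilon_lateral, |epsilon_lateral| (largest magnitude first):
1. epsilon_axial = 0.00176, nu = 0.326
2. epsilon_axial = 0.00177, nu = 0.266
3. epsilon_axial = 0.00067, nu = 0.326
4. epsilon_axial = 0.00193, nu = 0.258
Model: a linearly elastic bar under uniaxial load, so epsilon_lateral = -nu·epsilon_axial (SI units).
  Case 1: epsilon_lateral = -(0.326 × 0.00176) = -0.0005738
  Case 2: epsilon_lateral = -(0.266 × 0.00177) = -0.0004708
  Case 3: epsilon_lateral = -(0.326 × 0.00067) = -0.0002184
  Case 4: epsilon_lateral = -(0.258 × 0.00193) = -0.0004979
Ordering by |epsilon_lateral|: 0.0005738 (case 1) > 0.0004979 (case 4) > 0.0004708 (case 2) > 0.0002184 (case 3)
Final answer: 1, 4, 2, 3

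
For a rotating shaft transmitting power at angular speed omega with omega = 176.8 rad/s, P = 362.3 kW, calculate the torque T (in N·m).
Model: a rotating shaft transmitting power at angular speed omega, so P = T·omega.
Solve for T: T = P / omega.
Convert to SI units:
  P = 362.3 kW = 362300 W
Substitute:
  T = 362300 / 176.8
  T = 2049 N·m
Final answer: T = 2049 N·m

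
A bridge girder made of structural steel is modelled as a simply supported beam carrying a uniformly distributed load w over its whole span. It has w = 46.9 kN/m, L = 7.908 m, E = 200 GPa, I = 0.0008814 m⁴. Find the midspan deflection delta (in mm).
Model: a simply supported beam carrying a uniformly distributed load w over its whole span, so delta = (5·w·L^4) / (384·E·I).
Convert to SI units:
  w = 46.9 kN/m = 46900 N/m
  E = 200 GPa = 2 × 10¹¹ Pa
Substitute:
  delta = (5 × 46900 × 7.908^4) / (384 × (2 × 10¹¹) × 0.0008814)
  delta = 0.01355 m
Convert: delta = 0.01355 m = 13.55 mm
Final answer: delta = 13.55 mm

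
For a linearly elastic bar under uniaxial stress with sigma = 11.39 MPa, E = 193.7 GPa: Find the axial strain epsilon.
Model: a linearly elastic bar under uniaxial stress, so epsilon = sigma / E.
Convert to SI units:
  sigma = 11.39 MPa = 1.139 × 10⁷ Pa
  E = 193.7 GPa = 1.937 × 10¹¹ Pa
Substitute:
  epsilon = (1.139 × 10⁷) / (1.937 × 10¹¹)
  epsilon = 5.88 × 10⁻⁵
Final answer: epsilon = 5.88 × 10⁻⁵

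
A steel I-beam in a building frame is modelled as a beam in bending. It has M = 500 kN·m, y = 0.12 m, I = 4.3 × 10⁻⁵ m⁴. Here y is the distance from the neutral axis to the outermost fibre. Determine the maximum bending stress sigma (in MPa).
Model: a beam in bending, so sigma = (M·y) / I.
Convert to SI units:
  M = 500 kN·m = 500000 N·m
Substitute:
  sigma = (500000 × 0.12) / (4.3 × 10⁻⁵)
  sigma = 1.395 × 10⁹ Pa
Convert: sigma = 1.395 × 10⁹ Pa = 1395 MPa
Final answer: sigma = 1395 MPa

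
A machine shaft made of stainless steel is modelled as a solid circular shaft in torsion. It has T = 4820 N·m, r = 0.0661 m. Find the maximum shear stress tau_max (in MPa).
Model: a solid circular shaft in torsion, so tau_max = (2·T) / (π·r^3).
Substitute:
  tau_max = (2 × 4820) / (π × 0.0661^3)
  tau_max = 1.062 × 10⁷ Pa
Convert: tau_max = 1.062 × 10⁷ Pa = 10.62 MPa
Final answer: tau_max = 10.62 MPa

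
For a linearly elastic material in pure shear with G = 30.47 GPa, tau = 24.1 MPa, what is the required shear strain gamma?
Model: a linearly elastic material in pure shear, so tau = G·gamma.
Solve for gamma: gamma = tau / G.
Convert to SI units:
  G = 30.47 GPa = 3.047 × 10¹⁰ Pa
  tau = 24.1 MPa = 2.41 × 10⁷ Pa
Substitute:
  gamma = (2.41 × 10⁷) / (3.047 × 10¹⁰)
  gamma = 0.0007909
Final answer: gamma = 0.0007909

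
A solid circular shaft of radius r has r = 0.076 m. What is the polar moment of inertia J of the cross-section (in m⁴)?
Model: a solid circular shaft of radius r, so J = (π·r^4) / 2.
Substitute:
  J = (π × 0.076^4) / 2
  J = 5.241 × 10⁻⁵ m⁴
Final answer: J = 5.241 × 10⁻⁵ m⁴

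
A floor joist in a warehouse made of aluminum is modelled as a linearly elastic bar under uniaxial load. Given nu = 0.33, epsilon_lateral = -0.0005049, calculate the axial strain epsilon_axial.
Model: a linearly elastic bar under uniaxial load, so epsilon_lateral = -nu·epsilon_axial.
Solve for epsilon_axial: epsilon_axial = -epsilon_lateral / nu.
Substitute:
  epsilon_axial = -(-0.0005049) / 0.33
  epsilon_axial = 0.00153
Final answer: epsilon_axial = 0.00153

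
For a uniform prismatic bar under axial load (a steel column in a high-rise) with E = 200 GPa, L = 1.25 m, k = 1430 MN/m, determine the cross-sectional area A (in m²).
Model: a uniform prismatic bar under axial load, so k = (A·E) / L.
Solve for A: A = (k·L) / E.
Convert to SI units:
  E = 200 GPa = 2 × 10¹¹ Pa
  k = 1430 MN/m = 1.43 × 10⁹ N/m
Substitute:
  A = ((1.43 × 10⁹) × 1.25) / (2 × 10¹¹)
  A = 0.008937 m²
Final answer: A = 0.008937 m²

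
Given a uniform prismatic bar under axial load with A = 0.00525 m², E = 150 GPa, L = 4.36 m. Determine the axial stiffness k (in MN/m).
Model: a uniform prismatic bar under axial load, so k = (A·E) / L.
Convert to SI units:
  E = 150 GPa = 1.5 × 10¹¹ Pa
Substitute:
  k = (0.00525 × (1.5 × 10¹¹)) / 4.36
  k = 1.806 × 10⁸ N/m
Convert: k = 1.806 × 10⁸ N/m = 180.6 MN/m
Final answer: k = 180.6 MN/m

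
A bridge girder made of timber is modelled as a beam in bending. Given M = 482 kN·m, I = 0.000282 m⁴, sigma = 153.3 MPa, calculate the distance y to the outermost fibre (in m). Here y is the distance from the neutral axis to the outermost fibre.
Model: a beam in bending, so sigma = (M·y) / I.
Solve for y: y = (sigma·I) / M.
Convert to SI units:
  M = 482 kN·m = 482000 N·m
  sigma = 153.3 MPa = 1.533 × 10⁸ Pa
Substitute:
  y = ((1.533 × 10⁸) × 0.000282) / 482000
  y = 0.08969 m
Final answer: y = 0.08969 m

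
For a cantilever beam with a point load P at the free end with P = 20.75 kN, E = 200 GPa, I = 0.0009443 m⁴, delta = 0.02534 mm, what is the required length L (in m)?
Model: a cantilever beam with a point load P at the free end, so delta = (P·L^3) / (3·E·I).
Solve for L: L = ((3·delta·E·I) / P)^(1/3).
Convert to SI units:
  P = 20.75 kN = 20750 N
  E = 200 GPa = 2 × 10¹¹ Pa
  delta = 0.02534 mm = 2.534 × 10⁻⁵ m
Substitute:
  L = ((3 × (2.534 × 10⁻⁵) × (2 × 10¹¹) × 0.0009443) / 20750)^(1/3)
  L = 0.8845 m
Final answer: L = 0.8845 m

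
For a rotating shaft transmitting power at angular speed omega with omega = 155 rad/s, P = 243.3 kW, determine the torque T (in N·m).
Model: a rotating shaft transmitting power at angular speed omega, so P = T·omega.
Solve for T: T = P / omega.
Convert to SI units:
  P = 243.3 kW = 243300 W
Substitute:
  T = 243300 / 155
  T = 1570 N·m
Final answer: T = 1570 N·m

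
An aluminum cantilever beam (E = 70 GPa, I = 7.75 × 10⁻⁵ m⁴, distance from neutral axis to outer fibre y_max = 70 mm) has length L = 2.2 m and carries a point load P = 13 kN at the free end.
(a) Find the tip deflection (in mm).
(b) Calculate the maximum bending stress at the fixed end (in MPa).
(a) Tip deflection of a cantilever with an end point load: δ = P·L^3 / (3·E·I). Convert P = 13 kN = 13000 N, E = 70 GPa = 7 × 10¹⁰ Pa.
  δ = (13000 × 2.2^3) / (3 × (7 × 10¹⁰) × (7.75 × 10⁻⁵)) = 0.008505 m = 8.505 mm
(b) Maximum bending moment at the fixed end: M = P·L = 13000 × 2.2 = 28600 N·m. Convert y_max = 70 mm = 0.07 m.
  σ = M·y_max / I = (28600 × 0.07) / (7.75 × 10⁻⁵) = 2.583 × 10⁷ Pa = 25.83 MPa
Final answer: (a) δ = 8.505 mm, (b) σ = 25.83 MPa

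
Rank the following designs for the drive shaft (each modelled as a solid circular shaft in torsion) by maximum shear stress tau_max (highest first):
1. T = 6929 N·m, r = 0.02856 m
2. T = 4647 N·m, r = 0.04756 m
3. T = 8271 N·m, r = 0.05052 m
Model: a solid circular shaft in torsion, so tau_max = (2·T) / (π·r^3) (SI units).
  Case 1: tau_max = (2 × 6929) / (π × 0.02856^3) = 1.894 × 10⁸ Pa = 189.4 MPa
  Case 2: tau_max = (2 × 4647) / (π × 0.04756^3) = 2.75 × 10⁷ Pa = 27.5 MPa
  Case 3: tau_max = (2 × 8271) / (π × 0.05052^3) = 4.084 × 10⁷ Pa = 40.84 MPa
Ordering: 189.4 MPa (case 1) > 40.84 MPa (case 3) > 27.5 MPa (case 2)
Final answer: 1, 3, 2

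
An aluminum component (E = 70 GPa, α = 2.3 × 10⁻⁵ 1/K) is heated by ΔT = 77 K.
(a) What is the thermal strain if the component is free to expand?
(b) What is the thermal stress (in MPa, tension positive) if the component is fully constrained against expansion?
(a) Free thermal strain ε_th = α·ΔT = (2.3 × 10⁻⁵) × 77 = 0.001771
(b) Fully constrained, the expansion is suppressed, so σ = -E·α·ΔT. Convert E = 70 GPa = 7 × 10¹⁰ Pa.
  σ = -(7 × 10¹⁰) × (2.3 × 10⁻⁵) × 77 = -1.24 × 10⁸ Pa = -124 MPa (compressive)
Final answer: (a) ε_th = 0.001771, (b) σ = -124 MPa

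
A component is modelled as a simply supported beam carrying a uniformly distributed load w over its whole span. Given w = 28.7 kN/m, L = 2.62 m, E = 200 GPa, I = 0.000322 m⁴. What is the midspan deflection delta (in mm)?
Model: a simply supported beam carrying a uniformly distributed load w over its whole span, so delta = (5·w·L^4) / (384·E·I).
Convert to SI units:
  w = 28.7 kN/m = 28700 N/m
  E = 200 GPa = 2 × 10¹¹ Pa
Substitute:
  delta = (5 × 28700 × 2.62^4) / (384 × (2 × 10¹¹) × 0.000322)
  delta = 0.0002734 m
Convert: delta = 0.0002734 m = 0.2734 mm
Final answer: delta = 0.2734 mm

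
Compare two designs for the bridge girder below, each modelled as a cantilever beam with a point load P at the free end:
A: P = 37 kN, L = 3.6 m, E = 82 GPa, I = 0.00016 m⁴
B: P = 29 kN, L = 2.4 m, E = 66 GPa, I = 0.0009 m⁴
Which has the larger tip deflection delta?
Model: a cantilever beam with a point load P at the free end, so delta = (P·L^3) / (3·E·I) (SI units).
  A: delta = (37000 × 3.6^3) / (3 × (8.2 × 10¹⁰) × 0.00016) = 0.04386 m = 43.86 mm
  B: delta = (29000 × 2.4^3) / (3 × (6.6 × 10¹⁰) × 0.0009) = 0.00225 m = 2.25 mm
43.86 mm > 2.25 mm, so A is larger.
Final answer: A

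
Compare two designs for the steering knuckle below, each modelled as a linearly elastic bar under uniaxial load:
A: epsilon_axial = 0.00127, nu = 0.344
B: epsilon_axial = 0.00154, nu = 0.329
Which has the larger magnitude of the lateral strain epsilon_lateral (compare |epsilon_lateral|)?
Model: a linearly elastic bar under uniaxial load, so epsilon_lateral = -nu·epsilon_axial (SI units).
  A: epsilon_lateral = -(0.344 × 0.00127) = -0.0004369
  B: epsilon_lateral = -(0.329 × 0.00154) = -0.0005067
|epsilon_lateral|: A = 0.0004369, B = 0.0005067, so B is larger in magnitude.
Final answer: B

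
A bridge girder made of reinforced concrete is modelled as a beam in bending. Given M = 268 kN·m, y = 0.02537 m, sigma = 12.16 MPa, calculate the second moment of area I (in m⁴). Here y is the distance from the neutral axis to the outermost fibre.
Model: a beam in bending, so sigma = (M·y) / I.
Solve for I: I = (M·y) / sigma.
Convert to SI units:
  M = 268 kN·m = 268000 N·m
  sigma = 12.16 MPa = 1.216 × 10⁷ Pa
Substitute:
  I = (268000 × 0.02537) / (1.216 × 10⁷)
  I = 0.0005591 m⁴
Final answer: I = 0.0005591 m⁴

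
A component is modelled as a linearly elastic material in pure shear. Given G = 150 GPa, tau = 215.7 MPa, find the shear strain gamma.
Model: a linearly elastic material in pure shear, so tau = G·gamma.
Solve for gamma: gamma = tau / G.
Convert to SI units:
  G = 150 GPa = 1.5 × 10¹¹ Pa
  tau = 215.7 MPa = 2.157 × 10⁸ Pa
Substitute:
  gamma = (2.157 × 10⁸) / (1.5 × 10¹¹)
  gamma = 0.001438
Final answer: gamma = 0.001438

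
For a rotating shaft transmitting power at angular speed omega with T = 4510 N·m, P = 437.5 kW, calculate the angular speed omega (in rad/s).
Model: a rotating shaft transmitting power at angular speed omega, so P = T·omega.
Solve for omega: omega = P / T.
Convert to SI units:
  P = 437.5 kW = 437500 W
Substitute:
  omega = 437500 / 4510
  omega = 97.01 rad/s
Final answer: omega = 97.01 rad/s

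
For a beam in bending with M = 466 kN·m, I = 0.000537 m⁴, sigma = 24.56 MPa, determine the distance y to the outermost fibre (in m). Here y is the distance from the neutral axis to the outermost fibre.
Model: a beam in bending, so sigma = (M·y) / I.
Solve for y: y = (sigma·I) / M.
Convert to SI units:
  M = 466 kN·m = 466000 N·m
  sigma = 24.56 MPa = 2.456 × 10⁷ Pa
Substitute:
  y = ((2.456 × 10⁷) × 0.000537) / 466000
  y = 0.0283 m
Final answer: y = 0.0283 m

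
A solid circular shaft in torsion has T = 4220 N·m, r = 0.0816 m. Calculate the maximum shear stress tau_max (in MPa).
Model: a solid circular shaft in torsion, so tau_max = (2·T) / (π·r^3).
Substitute:
  tau_max = (2 × 4220) / (π × 0.0816^3)
  tau_max = 4.944 × 10⁶ Pa
Convert: tau_max = 4.944 × 10⁶ Pa = 4.944 MPa
Final answer: tau_max = 4.944 MPa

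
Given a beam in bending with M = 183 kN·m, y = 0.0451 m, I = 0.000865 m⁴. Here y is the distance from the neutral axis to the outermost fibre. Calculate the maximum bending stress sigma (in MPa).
Model: a beam in bending, so sigma = (M·y) / I.
Convert to SI units:
  M = 183 kN·m = 183000 N·m
Substitute:
  sigma = (183000 × 0.0451) / 0.000865
  sigma = 9.541 × 10⁶ Pa
Convert: sigma = 9.541 × 10⁶ Pa = 9.541 MPa
Final answer: sigma = 9.541 MPa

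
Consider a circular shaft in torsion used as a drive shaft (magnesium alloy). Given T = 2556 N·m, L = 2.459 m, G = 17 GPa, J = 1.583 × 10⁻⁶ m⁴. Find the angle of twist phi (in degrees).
Model: a circular shaft in torsion, so phi = (T·L) / (G·J).
Convert to SI units:
  G = 17 GPa = 1.7 × 10¹⁰ Pa
Substitute:
  phi = (2556 × 2.459) / ((1.7 × 10¹⁰) × (1.583 × 10⁻⁶))
  phi = 0.2336 rad
Convert to degrees: phi = 0.2336 × 180/π = 13.38°
Final answer: phi = 13.38°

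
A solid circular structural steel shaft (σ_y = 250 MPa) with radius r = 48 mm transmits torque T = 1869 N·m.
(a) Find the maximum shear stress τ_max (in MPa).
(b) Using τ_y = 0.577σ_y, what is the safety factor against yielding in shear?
(a) For a solid circular shaft, τ_max = T·r/J with J = π·r^4/2, i.e. τ_max = 2·T / (π·r^3). Convert r = 48 mm = 0.048 m.
  τ_max = (2 × 1869) / (π × 0.048^3) = 1.076 × 10⁷ Pa = 10.76 MPa
(b) τ_y = 0.577 × 250 = 144.25 MPa
  SF = τ_y/τ_max = 144.25 / 10.76 = 13.41
Final answer: (a) τ_max = 10.76 MPa, (b) SF = 13.41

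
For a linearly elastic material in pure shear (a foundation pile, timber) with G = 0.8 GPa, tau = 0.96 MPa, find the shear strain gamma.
Model: a linearly elastic material in pure shear, so tau = G·gamma.
Solve for gamma: gamma = tau / G.
Convert to SI units:
  G = 0.8 GPa = 8 × 10⁸ Pa
  tau = 0.96 MPa = 960000 Pa
Substitute:
  gamma = 960000 / (8 × 10⁸)
  gamma = 0.0012
Final answer: gamma = 0.0012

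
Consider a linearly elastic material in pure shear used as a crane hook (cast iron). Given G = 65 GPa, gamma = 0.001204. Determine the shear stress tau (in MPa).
Model: a linearly elastic material in pure shear, so tau = G·gamma.
Convert to SI units:
  G = 65 GPa = 6.5 × 10¹⁰ Pa
Substitute:
  tau = (6.5 × 10¹⁰) × 0.001204
  tau = 7.826 × 10⁷ Pa
Convert: tau = 7.826 × 10⁷ Pa = 78.26 MPa
Final answer: tau = 78.26 MPa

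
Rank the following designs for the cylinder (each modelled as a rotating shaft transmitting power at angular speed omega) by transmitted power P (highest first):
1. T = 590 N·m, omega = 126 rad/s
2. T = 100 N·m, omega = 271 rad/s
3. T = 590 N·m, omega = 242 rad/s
Model: a rotating shaft transmitting power at angular speed omega, so P = T·omega (SI units).
  Case 1: P = 590 × 126 = 74340 W = 74.34 kW
  Case 2: P = 100 × 271 = 27100 W = 27.1 kW
  Case 3: P = 590 × 242 = 142800 W = 142.8 kW
Ordering: 142.8 kW (case 3) > 74.34 kW (case 1) > 27.1 kW (case 2)
Final answer: 3, 1, 2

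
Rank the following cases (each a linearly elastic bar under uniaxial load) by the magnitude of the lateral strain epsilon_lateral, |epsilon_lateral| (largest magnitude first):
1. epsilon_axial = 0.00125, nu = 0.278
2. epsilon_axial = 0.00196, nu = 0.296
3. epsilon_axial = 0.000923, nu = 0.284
Model: a linearly elastic bar under uniaxial load, so epsilon_lateral = -nu·epsilon_axial (SI units).
  Case 1: epsilon_lateral = -(0.278 × 0.00125) = -0.0003475
  Case 2: epsilon_lateral = -(0.296 × 0.00196) = -0.0005802
  Case 3: epsilon_lateral = -(0.284 × 0.000923) = -0.0002621
Ordering by |epsilon_lateral|: 0.0005802 (case 2) > 0.0003475 (case 1) > 0.0002621 (case 3)
Final answer: 2, 1, 3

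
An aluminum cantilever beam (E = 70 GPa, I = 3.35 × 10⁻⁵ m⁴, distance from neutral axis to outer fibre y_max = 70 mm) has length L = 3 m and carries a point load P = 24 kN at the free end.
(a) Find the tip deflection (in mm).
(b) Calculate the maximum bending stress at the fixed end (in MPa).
(a) Tip deflection of a cantilever with an end point load: δ = P·L^3 / (3·E·I). Convert P = 24 kN = 24000 N, E = 70 GPa = 7 × 10¹⁰ Pa.
  δ = (24000 × 3^3) / (3 × (7 × 10¹⁰) × (3.35 × 10⁻⁵)) = 0.09211 m = 92.11 mm
(b) Maximum bending moment at the fixed end: M = P·L = 24000 × 3 = 72000 N·m. Convert y_max = 70 mm = 0.07 m.
  σ = M·y_max / I = (72000 × 0.07) / (3.35 × 10⁻⁵) = 1.504 × 10⁸ Pa = 150.4 MPa
Final answer: (a) δ = 92.11 mm, (b) σ = 150.4 MPa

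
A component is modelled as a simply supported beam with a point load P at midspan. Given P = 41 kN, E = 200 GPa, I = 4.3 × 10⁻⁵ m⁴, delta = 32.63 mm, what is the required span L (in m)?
Model: a simply supported beam with a point load P at midspan, so delta = (P·L^3) / (48·E·I).
Solve for L: L = ((48·delta·E·I) / P)^(1/3).
Convert to SI units:
  P = 41 kN = 41000 N
  E = 200 GPa = 2 × 10¹¹ Pa
  delta = 32.63 mm = 0.03263 m
Substitute:
  L = ((48 × 0.03263 × (2 × 10¹¹) × (4.3 × 10⁻⁵)) / 41000)^(1/3)
  L = 6.9 m
Final answer: L = 6.9 m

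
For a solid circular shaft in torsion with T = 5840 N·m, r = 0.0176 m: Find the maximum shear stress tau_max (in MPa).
Model: a solid circular shaft in torsion, so tau_max = (2·T) / (π·r^3).
Substitute:
  tau_max = (2 × 5840) / (π × 0.0176^3)
  tau_max = 6.82 × 10⁸ Pa
Convert: tau_max = 6.82 × 10⁸ Pa = 682 MPa
Final answer: tau_max = 682 MPa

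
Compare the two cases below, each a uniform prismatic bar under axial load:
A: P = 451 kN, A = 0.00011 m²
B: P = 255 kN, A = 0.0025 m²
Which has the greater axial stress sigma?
Model: a uniform prismatic bar under axial load, so sigma = P / A (SI units).
  A: sigma = 451000 / 0.00011 = 4.1 × 10⁹ Pa = 4100 MPa
  B: sigma = 255000 / 0.0025 = 1.02 × 10⁸ Pa = 102 MPa
4100 MPa > 102 MPa, so A is larger.
Final answer: A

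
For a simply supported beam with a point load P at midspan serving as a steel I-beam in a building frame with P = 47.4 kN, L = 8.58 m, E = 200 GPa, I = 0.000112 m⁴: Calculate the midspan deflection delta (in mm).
Model: a simply supported beam with a point load P at midspan, so delta = (P·L^3) / (48·E·I).
Convert to SI units:
  P = 47.4 kN = 47400 N
  E = 200 GPa = 2 × 10¹¹ Pa
Substitute:
  delta = (47400 × 8.58^3) / (48 × (2 × 10¹¹) × 0.000112)
  delta = 0.02785 m
Convert: delta = 0.02785 m = 27.85 mm
Final answer: delta = 27.85 mm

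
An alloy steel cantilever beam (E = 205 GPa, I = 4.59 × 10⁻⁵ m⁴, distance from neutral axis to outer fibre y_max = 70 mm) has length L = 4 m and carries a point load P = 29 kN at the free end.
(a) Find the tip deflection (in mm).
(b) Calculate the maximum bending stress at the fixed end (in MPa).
(a) Tip deflection of a cantilever with an end point load: δ = P·L^3 / (3·E·I). Convert P = 29 kN = 29000 N, E = 205 GPa = 2.05 × 10¹¹ Pa.
  δ = (29000 × 4^3) / (3 × (2.05 × 10¹¹) × (4.59 × 10⁻⁵)) = 0.06575 m = 65.75 mm
(b) Maximum bending moment at the fixed end: M = P·L = 29000 × 4 = 116000 N·m. Convert y_max = 70 mm = 0.07 m.
  σ = M·y_max / I = (116000 × 0.07) / (4.59 × 10⁻⁵) = 1.769 × 10⁸ Pa = 176.9 MPa
Final answer: (a) δ = 65.75 mm, (b) σ = 176.9 MPa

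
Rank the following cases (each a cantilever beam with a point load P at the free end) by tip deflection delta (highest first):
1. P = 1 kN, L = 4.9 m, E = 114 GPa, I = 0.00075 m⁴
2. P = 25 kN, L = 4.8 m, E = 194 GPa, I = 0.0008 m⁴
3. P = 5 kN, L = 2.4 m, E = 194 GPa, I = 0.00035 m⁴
Model: a cantilever beam with a point load P at the free end, so delta = (P·L^3) / (3·E·I) (SI units).
  Case 1: delta = (1000 × 4.9^3) / (3 × (1.14 × 10¹¹) × 0.00075) = 0.0004587 m = 0.4587 mm
  Case 2: delta = (25000 × 4.8^3) / (3 × (1.94 × 10¹¹) × 0.0008) = 0.005938 m = 5.938 mm
  Case 3: delta = (5000 × 2.4^3) / (3 × (1.94 × 10¹¹) × 0.00035) = 0.0003393 m = 0.3393 mm
Ordering: 5.938 mm (case 2) > 0.4587 mm (case 1) > 0.3393 mm (case 3)
Final answer: 2, 1, 3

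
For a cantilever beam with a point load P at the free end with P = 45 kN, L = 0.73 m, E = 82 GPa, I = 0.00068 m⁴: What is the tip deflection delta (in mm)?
Model: a cantilever beam with a point load P at the free end, so delta = (P·L^3) / (3·E·I).
Convert to SI units:
  P = 45 kN = 45000 N
  E = 82 GPa = 8.2 × 10¹⁰ Pa
Substitute:
  delta = (45000 × 0.73^3) / (3 × (8.2 × 10¹⁰) × 0.00068)
  delta = 0.0001046 m
Convert: delta = 0.0001046 m = 0.1046 mm
Final answer: delta = 0.1046 mm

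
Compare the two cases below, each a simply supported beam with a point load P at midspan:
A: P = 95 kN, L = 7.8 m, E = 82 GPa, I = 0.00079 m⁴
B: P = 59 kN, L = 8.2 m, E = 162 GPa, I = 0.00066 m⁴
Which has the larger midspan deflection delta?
Model: a simply supported beam with a point load P at midspan, so delta = (P·L^3) / (48·E·I) (SI units).
  A: delta = (95000 × 7.8^3) / (48 × (8.2 × 10¹⁰) × 0.00079) = 0.0145 m = 14.5 mm
  B: delta = (59000 × 8.2^3) / (48 × (1.62 × 10¹¹) × 0.00066) = 0.006339 m = 6.339 mm
14.5 mm > 6.339 mm, so A is larger.
Final answer: A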